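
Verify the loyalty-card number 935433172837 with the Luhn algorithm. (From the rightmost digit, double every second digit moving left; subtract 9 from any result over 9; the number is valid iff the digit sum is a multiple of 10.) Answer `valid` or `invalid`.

valid

From the right, keep odd positions and double even positions (subtract 9 from any doubled value over 9):
  doubled (positions 2,4,...): 6 4 2 6 1 9 → sum 28
  kept (positions 1,3,...): 7 8 7 3 4 3 → sum 32
Total = 60.
60 mod 10 = 0, so the number is valid.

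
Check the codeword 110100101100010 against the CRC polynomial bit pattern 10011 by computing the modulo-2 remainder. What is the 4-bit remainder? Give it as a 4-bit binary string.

0111

Modulo-2 division of 110100101100010 by 10011:
  pos 0: 11010 XOR 10011 = 01001
  pos 1: 10010 XOR 10011 = 00001
  pos 5: 11011 XOR 10011 = 01000
  pos 6: 10000 XOR 10011 = 00011
  pos 9: 11001 XOR 10011 = 01010
  pos 10: 10100 XOR 10011 = 00111
Remainder = 0111 (nonzero — an error is detected).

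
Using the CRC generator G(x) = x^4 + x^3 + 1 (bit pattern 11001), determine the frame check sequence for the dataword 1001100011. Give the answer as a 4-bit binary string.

Append 4 zeros: 10011000110000. Divide by 11001 (XOR where the leading bit is 1):
  pos 0: 10011 XOR 11001 = 01010
  pos 1: 10100 XOR 11001 = 01101
  pos 2: 11010 XOR 11001 = 00011
  pos 5: 11011 XOR 11001 = 00010
  pos 8: 10000 XOR 11001 = 01001
  pos 9: 10010 XOR 11001 = 01011
Remainder (last 4 bits) = 1011. This is the CRC / FCS.

1011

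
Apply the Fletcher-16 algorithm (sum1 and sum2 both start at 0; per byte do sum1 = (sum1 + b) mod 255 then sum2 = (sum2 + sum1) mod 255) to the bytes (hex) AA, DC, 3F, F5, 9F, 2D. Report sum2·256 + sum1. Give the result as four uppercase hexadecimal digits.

Running sums (mod 255):
  after byte 0 (AA): sum1=170, sum2=170
  after byte 1 (DC): sum1=135, sum2=50
  after byte 2 (3F): sum1=198, sum2=248
  after byte 3 (F5): sum1=188, sum2=181
  after byte 4 (9F): sum1=92, sum2=18
  after byte 5 (2D): sum1=137, sum2=155
Checksum = sum2·256 + sum1 = 155·256 + 137 = 39817 = 0x9B89.

9B89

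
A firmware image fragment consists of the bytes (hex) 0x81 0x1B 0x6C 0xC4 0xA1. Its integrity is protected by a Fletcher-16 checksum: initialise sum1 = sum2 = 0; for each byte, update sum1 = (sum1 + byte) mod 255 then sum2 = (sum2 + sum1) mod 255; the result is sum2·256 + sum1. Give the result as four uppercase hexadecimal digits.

646F

Running sums (mod 255):
  after byte 0 (0x81): sum1=129, sum2=129
  after byte 1 (0x1B): sum1=156, sum2=30
  after byte 2 (0x6C): sum1=9, sum2=39
  after byte 3 (0xC4): sum1=205, sum2=244
  after byte 4 (0xA1): sum1=111, sum2=100
Checksum = sum2·256 + sum1 = 100·256 + 111 = 25711 = 0x646F.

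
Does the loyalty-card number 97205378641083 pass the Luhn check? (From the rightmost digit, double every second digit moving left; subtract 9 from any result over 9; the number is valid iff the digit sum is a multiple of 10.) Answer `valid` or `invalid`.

invalid

From the right, keep odd positions and double even positions (subtract 9 from any doubled value over 9):
  doubled (positions 2,4,...): 7 2 3 5 1 4 9 → sum 31
  kept (positions 1,3,...): 3 0 4 8 3 0 7 → sum 25
Total = 56.
56 mod 10 = 6, so the number is invalid.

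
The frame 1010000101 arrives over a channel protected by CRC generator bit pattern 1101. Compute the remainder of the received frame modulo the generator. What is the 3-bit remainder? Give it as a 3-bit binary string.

000

Modulo-2 division of 1010000101 by 1101:
  pos 0: 1010 XOR 1101 = 0111
  pos 1: 1110 XOR 1101 = 0011
  pos 3: 1100 XOR 1101 = 0001
  pos 6: 1101 XOR 1101 = 0000
Remainder = 000 (zero — the frame passes the CRC check).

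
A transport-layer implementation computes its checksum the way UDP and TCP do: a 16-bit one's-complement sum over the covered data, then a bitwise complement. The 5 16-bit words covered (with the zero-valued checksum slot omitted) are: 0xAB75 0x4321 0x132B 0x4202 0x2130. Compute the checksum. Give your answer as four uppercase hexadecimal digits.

9B0B

One's-complement addition (fold any carry out of bit 15 back into bit 0):
  0xAB75 + 0x4321 = 0x0EE96
  0xEE96 + 0x132B = 0x101C1 → wrap carry → 0x01C2
  0x01C2 + 0x4202 = 0x043C4
  0x43C4 + 0x2130 = 0x064F4
One's-complement sum = 0x64F4.
Checksum = ~0x64F4 & 0xFFFF = 0x9B0B.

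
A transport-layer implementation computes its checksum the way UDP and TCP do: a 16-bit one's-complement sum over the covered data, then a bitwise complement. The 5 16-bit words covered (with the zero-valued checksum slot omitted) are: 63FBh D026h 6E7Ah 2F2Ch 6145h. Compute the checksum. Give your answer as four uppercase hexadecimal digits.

One's-complement addition (fold any carry out of bit 15 back into bit 0):
  0x63FB + 0xD026 = 0x13421 → wrap carry → 0x3422
  0x3422 + 0x6E7A = 0x0A29C
  0xA29C + 0x2F2C = 0x0D1C8
  0xD1C8 + 0x6145 = 0x1330D → wrap carry → 0x330E
One's-complement sum = 0x330E.
Checksum = ~0x330E & 0xFFFF = 0xCCF1.

CCF1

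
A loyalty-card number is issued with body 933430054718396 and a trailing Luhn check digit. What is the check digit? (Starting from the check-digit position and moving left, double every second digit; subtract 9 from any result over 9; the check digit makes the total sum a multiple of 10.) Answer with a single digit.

Partial digits right→left: 6 9 3 8 1 7 4 5 0 0 3 4 3 3 9
Double every second digit counting from the check-digit position (so the 1st, 3rd, 5th, ... of the partial from the right).
  doubled (with −9 where >9): 3 6 2 8 0 6 6 9 → sum 40
  kept as-is: 9 8 7 5 0 4 3 → sum 36
Total = 40 + 36 = 76.
Check digit = (10 − (76 mod 10)) mod 10 = 4.

4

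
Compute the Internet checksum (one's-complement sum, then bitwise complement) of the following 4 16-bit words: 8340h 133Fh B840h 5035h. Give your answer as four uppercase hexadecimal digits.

One's-complement addition (fold any carry out of bit 15 back into bit 0):
  0x8340 + 0x133F = 0x0967F
  0x967F + 0xB840 = 0x14EBF → wrap carry → 0x4EC0
  0x4EC0 + 0x5035 = 0x09EF5
One's-complement sum = 0x9EF5.
Checksum = ~0x9EF5 & 0xFFFF = 0x610A.

610A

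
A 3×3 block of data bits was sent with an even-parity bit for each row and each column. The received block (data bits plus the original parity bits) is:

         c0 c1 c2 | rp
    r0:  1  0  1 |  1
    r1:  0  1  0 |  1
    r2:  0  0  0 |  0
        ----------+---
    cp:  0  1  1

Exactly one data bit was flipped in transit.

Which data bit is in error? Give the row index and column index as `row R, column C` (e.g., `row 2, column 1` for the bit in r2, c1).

row 0, column 0

Recompute each row's even parity and compare to rp:
  r0: data parity 0, sent rp 1 → mismatch
  r1: data parity 1, sent rp 1 → ok
  r2: data parity 0, sent rp 0 → ok
Recompute each column's even parity and compare to cp:
  c0: data parity 1, sent cp 0 → mismatch
  c1: data parity 1, sent cp 1 → ok
  c2: data parity 1, sent cp 1 → ok
Exactly one row (r0) and one column (c0) fail → the flipped bit is at their intersection.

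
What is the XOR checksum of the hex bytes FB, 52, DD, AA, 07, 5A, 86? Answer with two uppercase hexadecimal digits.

XOR the bytes together:
  start with 0xFB
  0xFB ⊕ 0x52 = 0xA9
  0xA9 ⊕ 0xDD = 0x74
  0x74 ⊕ 0xAA = 0xDE
  0xDE ⊕ 0x07 = 0xD9
  0xD9 ⊕ 0x5A = 0x83
  0x83 ⊕ 0x86 = 0x05

05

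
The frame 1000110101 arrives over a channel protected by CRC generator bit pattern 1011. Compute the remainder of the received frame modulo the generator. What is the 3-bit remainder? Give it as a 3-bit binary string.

000

Modulo-2 division of 1000110101 by 1011:
  pos 0: 1000 XOR 1011 = 0011
  pos 2: 1111 XOR 1011 = 0100
  pos 3: 1000 XOR 1011 = 0011
  pos 5: 1110 XOR 1011 = 0101
  pos 6: 1011 XOR 1011 = 0000
Remainder = 000 (zero — the frame passes the CRC check).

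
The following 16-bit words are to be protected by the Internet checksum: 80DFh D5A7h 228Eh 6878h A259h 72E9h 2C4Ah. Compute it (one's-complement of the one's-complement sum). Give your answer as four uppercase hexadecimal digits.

One's-complement addition (fold any carry out of bit 15 back into bit 0):
  0x80DF + 0xD5A7 = 0x15686 → wrap carry → 0x5687
  0x5687 + 0x228E = 0x07915
  0x7915 + 0x6878 = 0x0E18D
  0xE18D + 0xA259 = 0x183E6 → wrap carry → 0x83E7
  0x83E7 + 0x72E9 = 0x0F6D0
  0xF6D0 + 0x2C4A = 0x1231A → wrap carry → 0x231B
One's-complement sum = 0x231B.
Checksum = ~0x231B & 0xFFFF = 0xDCE4.

DCE4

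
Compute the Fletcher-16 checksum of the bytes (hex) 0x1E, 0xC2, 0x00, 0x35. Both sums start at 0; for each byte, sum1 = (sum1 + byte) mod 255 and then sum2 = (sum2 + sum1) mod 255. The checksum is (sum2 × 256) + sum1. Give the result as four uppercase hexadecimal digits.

Running sums (mod 255):
  after byte 0 (0x1E): sum1=30, sum2=30
  after byte 1 (0xC2): sum1=224, sum2=254
  after byte 2 (0x00): sum1=224, sum2=223
  after byte 3 (0x35): sum1=22, sum2=245
Checksum = sum2·256 + sum1 = 245·256 + 22 = 62742 = 0xF516.

F516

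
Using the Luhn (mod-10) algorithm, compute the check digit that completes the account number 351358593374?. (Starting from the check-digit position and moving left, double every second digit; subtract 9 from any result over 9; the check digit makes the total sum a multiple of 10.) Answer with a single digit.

9

Partial digits right→left: 4 7 3 3 9 5 8 5 3 1 5 3
Double every second digit counting from the check-digit position (so the 1st, 3rd, 5th, ... of the partial from the right).
  doubled (with −9 where >9): 8 6 9 7 6 1 → sum 37
  kept as-is: 7 3 5 5 1 3 → sum 24
Total = 37 + 24 = 61.
Check digit = (10 − (61 mod 10)) mod 10 = 9.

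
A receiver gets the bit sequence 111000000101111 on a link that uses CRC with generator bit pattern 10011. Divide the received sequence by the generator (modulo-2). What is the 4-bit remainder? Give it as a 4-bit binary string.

Modulo-2 division of 111000000101111 by 10011:
  pos 0: 11100 XOR 10011 = 01111
  pos 1: 11110 XOR 10011 = 01101
  pos 2: 11010 XOR 10011 = 01001
  pos 3: 10010 XOR 10011 = 00001
  pos 7: 10101 XOR 10011 = 00110
  pos 9: 11011 XOR 10011 = 01000
  pos 10: 10001 XOR 10011 = 00010
Remainder = 0010 (nonzero — an error is detected).

0010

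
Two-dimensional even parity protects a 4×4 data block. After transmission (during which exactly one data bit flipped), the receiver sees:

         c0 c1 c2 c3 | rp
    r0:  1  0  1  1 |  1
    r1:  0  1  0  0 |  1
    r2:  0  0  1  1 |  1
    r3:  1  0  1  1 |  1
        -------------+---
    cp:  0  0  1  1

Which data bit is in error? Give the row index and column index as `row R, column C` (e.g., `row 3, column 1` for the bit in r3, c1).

Recompute each row's even parity and compare to rp:
  r0: data parity 1, sent rp 1 → ok
  r1: data parity 1, sent rp 1 → ok
  r2: data parity 0, sent rp 1 → mismatch
  r3: data parity 1, sent rp 1 → ok
Recompute each column's even parity and compare to cp:
  c0: data parity 0, sent cp 0 → ok
  c1: data parity 1, sent cp 0 → mismatch
  c2: data parity 1, sent cp 1 → ok
  c3: data parity 1, sent cp 1 → ok
Exactly one row (r2) and one column (c1) fail → the flipped bit is at their intersection.

row 2, column 1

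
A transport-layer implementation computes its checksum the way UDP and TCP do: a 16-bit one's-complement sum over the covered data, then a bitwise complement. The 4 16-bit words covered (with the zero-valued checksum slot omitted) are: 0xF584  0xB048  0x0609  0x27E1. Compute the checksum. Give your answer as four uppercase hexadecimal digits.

2C48

One's-complement addition (fold any carry out of bit 15 back into bit 0):
  0xF584 + 0xB048 = 0x1A5CC → wrap carry → 0xA5CD
  0xA5CD + 0x0609 = 0x0ABD6
  0xABD6 + 0x27E1 = 0x0D3B7
One's-complement sum = 0xD3B7.
Checksum = ~0xD3B7 & 0xFFFF = 0x2C48.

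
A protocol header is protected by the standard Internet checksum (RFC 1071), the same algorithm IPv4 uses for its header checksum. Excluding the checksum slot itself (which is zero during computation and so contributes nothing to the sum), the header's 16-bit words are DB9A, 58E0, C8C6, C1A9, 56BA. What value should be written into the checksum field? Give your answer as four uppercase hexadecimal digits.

EA59

One's-complement addition (fold any carry out of bit 15 back into bit 0):
  0xDB9A + 0x58E0 = 0x1347A → wrap carry → 0x347B
  0x347B + 0xC8C6 = 0x0FD41
  0xFD41 + 0xC1A9 = 0x1BEEA → wrap carry → 0xBEEB
  0xBEEB + 0x56BA = 0x115A5 → wrap carry → 0x15A6
One's-complement sum = 0x15A6.
Checksum = ~0x15A6 & 0xFFFF = 0xEA59.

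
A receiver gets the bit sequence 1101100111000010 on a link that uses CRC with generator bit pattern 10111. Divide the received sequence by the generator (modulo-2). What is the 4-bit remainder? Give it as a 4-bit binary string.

Modulo-2 division of 1101100111000010 by 10111:
  pos 0: 11011 XOR 10111 = 01100
  pos 1: 11000 XOR 10111 = 01111
  pos 2: 11110 XOR 10111 = 01001
  pos 3: 10011 XOR 10111 = 00100
  pos 5: 10011 XOR 10111 = 00100
  pos 7: 10000 XOR 10111 = 00111
  pos 9: 11100 XOR 10111 = 01011
  pos 10: 10111 XOR 10111 = 00000
Remainder = 0000 (zero — the frame passes the CRC check).

0000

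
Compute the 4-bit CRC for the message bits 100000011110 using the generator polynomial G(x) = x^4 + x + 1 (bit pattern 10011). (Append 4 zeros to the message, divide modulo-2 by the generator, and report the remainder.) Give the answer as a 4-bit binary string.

0101

Append 4 zeros: 1000000111100000. Divide by 10011 (XOR where the leading bit is 1):
  pos 0: 10000 XOR 10011 = 00011
  pos 3: 11001 XOR 10011 = 01010
  pos 4: 10101 XOR 10011 = 00110
  pos 6: 11011 XOR 10011 = 01000
  pos 7: 10000 XOR 10011 = 00011
  pos 10: 11000 XOR 10011 = 01011
  pos 11: 10110 XOR 10011 = 00101
Remainder (last 4 bits) = 0101. This is the CRC / FCS.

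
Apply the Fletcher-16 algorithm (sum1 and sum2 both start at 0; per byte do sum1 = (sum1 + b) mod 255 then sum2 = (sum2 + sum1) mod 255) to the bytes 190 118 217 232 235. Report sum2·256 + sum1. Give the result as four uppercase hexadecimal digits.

Running sums (mod 255):
  after byte 0 (190): sum1=190, sum2=190
  after byte 1 (118): sum1=53, sum2=243
  after byte 2 (217): sum1=15, sum2=3
  after byte 3 (232): sum1=247, sum2=250
  after byte 4 (235): sum1=227, sum2=222
Checksum = sum2·256 + sum1 = 222·256 + 227 = 57059 = 0xDEE3.

DEE3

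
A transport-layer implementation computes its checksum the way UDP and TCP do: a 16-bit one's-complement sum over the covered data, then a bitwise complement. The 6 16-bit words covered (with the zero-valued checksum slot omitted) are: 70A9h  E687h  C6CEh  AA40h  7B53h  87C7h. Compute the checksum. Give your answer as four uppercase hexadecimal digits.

One's-complement addition (fold any carry out of bit 15 back into bit 0):
  0x70A9 + 0xE687 = 0x15730 → wrap carry → 0x5731
  0x5731 + 0xC6CE = 0x11DFF → wrap carry → 0x1E00
  0x1E00 + 0xAA40 = 0x0C840
  0xC840 + 0x7B53 = 0x14393 → wrap carry → 0x4394
  0x4394 + 0x87C7 = 0x0CB5B
One's-complement sum = 0xCB5B.
Checksum = ~0xCB5B & 0xFFFF = 0x34A4.

34A4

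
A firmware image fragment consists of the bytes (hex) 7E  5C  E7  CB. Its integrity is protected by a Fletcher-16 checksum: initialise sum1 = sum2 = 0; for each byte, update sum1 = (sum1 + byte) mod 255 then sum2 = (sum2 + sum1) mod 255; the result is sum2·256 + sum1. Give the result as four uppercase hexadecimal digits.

Running sums (mod 255):
  after byte 0 (7E): sum1=126, sum2=126
  after byte 1 (5C): sum1=218, sum2=89
  after byte 2 (E7): sum1=194, sum2=28
  after byte 3 (CB): sum1=142, sum2=170
Checksum = sum2·256 + sum1 = 170·256 + 142 = 43662 = 0xAA8E.

AA8E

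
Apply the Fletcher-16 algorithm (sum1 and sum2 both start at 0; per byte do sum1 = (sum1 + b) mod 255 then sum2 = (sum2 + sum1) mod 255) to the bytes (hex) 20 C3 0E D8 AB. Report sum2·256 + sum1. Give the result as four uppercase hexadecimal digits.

3776

Running sums (mod 255):
  after byte 0 (20): sum1=32, sum2=32
  after byte 1 (C3): sum1=227, sum2=4
  after byte 2 (0E): sum1=241, sum2=245
  after byte 3 (D8): sum1=202, sum2=192
  after byte 4 (AB): sum1=118, sum2=55
Checksum = sum2·256 + sum1 = 55·256 + 118 = 14198 = 0x3776.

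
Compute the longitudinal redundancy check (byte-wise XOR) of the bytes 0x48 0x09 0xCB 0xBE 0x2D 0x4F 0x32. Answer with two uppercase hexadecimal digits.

64

XOR the bytes together:
  start with 0x48
  0x48 ⊕ 0x09 = 0x41
  0x41 ⊕ 0xCB = 0x8A
  0x8A ⊕ 0xBE = 0x34
  0x34 ⊕ 0x2D = 0x19
  0x19 ⊕ 0x4F = 0x56
  0x56 ⊕ 0x32 = 0x64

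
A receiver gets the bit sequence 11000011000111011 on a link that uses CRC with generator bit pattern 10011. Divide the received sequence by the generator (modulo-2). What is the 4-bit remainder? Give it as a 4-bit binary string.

0000

Modulo-2 division of 11000011000111011 by 10011:
  pos 0: 11000 XOR 10011 = 01011
  pos 1: 10110 XOR 10011 = 00101
  pos 3: 10111 XOR 10011 = 00100
  pos 5: 10000 XOR 10011 = 00011
  pos 8: 11011 XOR 10011 = 01000
  pos 9: 10001 XOR 10011 = 00010
  pos 12: 10011 XOR 10011 = 00000
Remainder = 0000 (zero — the frame passes the CRC check).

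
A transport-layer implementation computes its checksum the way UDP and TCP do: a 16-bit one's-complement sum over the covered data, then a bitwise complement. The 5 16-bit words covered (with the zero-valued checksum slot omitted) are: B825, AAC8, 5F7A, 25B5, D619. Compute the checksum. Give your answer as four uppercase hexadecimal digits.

41C8

One's-complement addition (fold any carry out of bit 15 back into bit 0):
  0xB825 + 0xAAC8 = 0x162ED → wrap carry → 0x62EE
  0x62EE + 0x5F7A = 0x0C268
  0xC268 + 0x25B5 = 0x0E81D
  0xE81D + 0xD619 = 0x1BE36 → wrap carry → 0xBE37
One's-complement sum = 0xBE37.
Checksum = ~0xBE37 & 0xFFFF = 0x41C8.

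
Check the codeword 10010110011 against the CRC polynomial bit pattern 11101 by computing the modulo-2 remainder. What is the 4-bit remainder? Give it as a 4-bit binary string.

Modulo-2 division of 10010110011 by 11101:
  pos 0: 10010 XOR 11101 = 01111
  pos 1: 11111 XOR 11101 = 00010
  pos 4: 10100 XOR 11101 = 01001
  pos 5: 10011 XOR 11101 = 01110
  pos 6: 11101 XOR 11101 = 00000
Remainder = 0000 (zero — the frame passes the CRC check).

0000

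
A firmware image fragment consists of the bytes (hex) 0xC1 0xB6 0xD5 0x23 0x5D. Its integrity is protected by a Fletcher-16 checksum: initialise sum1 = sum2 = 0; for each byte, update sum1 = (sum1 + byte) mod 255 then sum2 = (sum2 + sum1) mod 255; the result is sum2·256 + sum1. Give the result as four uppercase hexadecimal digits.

Running sums (mod 255):
  after byte 0 (0xC1): sum1=193, sum2=193
  after byte 1 (0xB6): sum1=120, sum2=58
  after byte 2 (0xD5): sum1=78, sum2=136
  after byte 3 (0x23): sum1=113, sum2=249
  after byte 4 (0x5D): sum1=206, sum2=200
Checksum = sum2·256 + sum1 = 200·256 + 206 = 51406 = 0xC8CE.

C8CE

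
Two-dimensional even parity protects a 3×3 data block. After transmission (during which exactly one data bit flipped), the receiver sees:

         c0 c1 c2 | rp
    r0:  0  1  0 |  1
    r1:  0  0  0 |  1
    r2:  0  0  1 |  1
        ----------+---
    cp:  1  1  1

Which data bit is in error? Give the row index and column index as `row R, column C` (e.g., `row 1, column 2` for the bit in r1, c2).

row 1, column 0

Recompute each row's even parity and compare to rp:
  r0: data parity 1, sent rp 1 → ok
  r1: data parity 0, sent rp 1 → mismatch
  r2: data parity 1, sent rp 1 → ok
Recompute each column's even parity and compare to cp:
  c0: data parity 0, sent cp 1 → mismatch
  c1: data parity 1, sent cp 1 → ok
  c2: data parity 1, sent cp 1 → ok
Exactly one row (r1) and one column (c0) fail → the flipped bit is at their intersection.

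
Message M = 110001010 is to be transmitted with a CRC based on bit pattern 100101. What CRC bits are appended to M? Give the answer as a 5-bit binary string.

Append 5 zeros: 11000101000000. Divide by 100101 (XOR where the leading bit is 1):
  pos 0: 110001 XOR 100101 = 010100
  pos 1: 101000 XOR 100101 = 001101
  pos 3: 110110 XOR 100101 = 010011
  pos 4: 100110 XOR 100101 = 000011
  pos 8: 110000 XOR 100101 = 010101
Remainder (last 5 bits) = 10101. This is the CRC / FCS.

10101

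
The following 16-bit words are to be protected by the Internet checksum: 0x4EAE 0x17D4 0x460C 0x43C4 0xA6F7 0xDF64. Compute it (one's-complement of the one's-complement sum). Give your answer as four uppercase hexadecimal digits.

8950

One's-complement addition (fold any carry out of bit 15 back into bit 0):
  0x4EAE + 0x17D4 = 0x06682
  0x6682 + 0x460C = 0x0AC8E
  0xAC8E + 0x43C4 = 0x0F052
  0xF052 + 0xA6F7 = 0x19749 → wrap carry → 0x974A
  0x974A + 0xDF64 = 0x176AE → wrap carry → 0x76AF
One's-complement sum = 0x76AF.
Checksum = ~0x76AF & 0xFFFF = 0x8950.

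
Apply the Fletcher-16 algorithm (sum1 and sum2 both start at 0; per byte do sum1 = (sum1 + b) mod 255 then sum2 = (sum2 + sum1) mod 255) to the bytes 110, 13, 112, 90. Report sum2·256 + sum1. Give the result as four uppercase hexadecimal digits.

1C46

Running sums (mod 255):
  after byte 0 (110): sum1=110, sum2=110
  after byte 1 (13): sum1=123, sum2=233
  after byte 2 (112): sum1=235, sum2=213
  after byte 3 (90): sum1=70, sum2=28
Checksum = sum2·256 + sum1 = 28·256 + 70 = 7238 = 0x1C46.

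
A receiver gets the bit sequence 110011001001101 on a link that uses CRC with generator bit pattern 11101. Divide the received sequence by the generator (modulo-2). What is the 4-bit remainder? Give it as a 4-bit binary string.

Modulo-2 division of 110011001001101 by 11101:
  pos 0: 11001 XOR 11101 = 00100
  pos 2: 10010 XOR 11101 = 01111
  pos 3: 11110 XOR 11101 = 00011
  pos 6: 11100 XOR 11101 = 00001
  pos 10: 11101 XOR 11101 = 00000
Remainder = 0000 (zero — the frame passes the CRC check).

0000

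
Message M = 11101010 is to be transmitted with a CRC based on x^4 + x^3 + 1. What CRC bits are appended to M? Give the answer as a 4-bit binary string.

1110

Append 4 zeros: 111010100000. Divide by 11001 (XOR where the leading bit is 1):
  pos 0: 11101 XOR 11001 = 00100
  pos 2: 10001 XOR 11001 = 01000
  pos 3: 10000 XOR 11001 = 01001
  pos 4: 10010 XOR 11001 = 01011
  pos 5: 10110 XOR 11001 = 01111
  pos 6: 11110 XOR 11001 = 00111
Remainder (last 4 bits) = 1110. This is the CRC / FCS.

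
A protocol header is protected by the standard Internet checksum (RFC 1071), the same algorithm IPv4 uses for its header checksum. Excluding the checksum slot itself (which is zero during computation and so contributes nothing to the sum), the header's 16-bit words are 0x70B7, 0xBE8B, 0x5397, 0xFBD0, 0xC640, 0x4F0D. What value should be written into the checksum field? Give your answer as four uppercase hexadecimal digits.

One's-complement addition (fold any carry out of bit 15 back into bit 0):
  0x70B7 + 0xBE8B = 0x12F42 → wrap carry → 0x2F43
  0x2F43 + 0x5397 = 0x082DA
  0x82DA + 0xFBD0 = 0x17EAA → wrap carry → 0x7EAB
  0x7EAB + 0xC640 = 0x144EB → wrap carry → 0x44EC
  0x44EC + 0x4F0D = 0x093F9
One's-complement sum = 0x93F9.
Checksum = ~0x93F9 & 0xFFFF = 0x6C06.

6C06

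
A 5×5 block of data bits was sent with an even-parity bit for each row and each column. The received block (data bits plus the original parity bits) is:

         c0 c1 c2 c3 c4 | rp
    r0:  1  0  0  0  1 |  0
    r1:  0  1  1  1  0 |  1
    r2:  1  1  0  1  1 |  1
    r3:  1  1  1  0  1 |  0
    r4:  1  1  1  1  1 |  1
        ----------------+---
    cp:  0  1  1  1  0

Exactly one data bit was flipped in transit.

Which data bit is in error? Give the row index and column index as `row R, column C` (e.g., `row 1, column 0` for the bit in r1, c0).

Recompute each row's even parity and compare to rp:
  r0: data parity 0, sent rp 0 → ok
  r1: data parity 1, sent rp 1 → ok
  r2: data parity 0, sent rp 1 → mismatch
  r3: data parity 0, sent rp 0 → ok
  r4: data parity 1, sent rp 1 → ok
Recompute each column's even parity and compare to cp:
  c0: data parity 0, sent cp 0 → ok
  c1: data parity 0, sent cp 1 → mismatch
  c2: data parity 1, sent cp 1 → ok
  c3: data parity 1, sent cp 1 → ok
  c4: data parity 0, sent cp 0 → ok
Exactly one row (r2) and one column (c1) fail → the flipped bit is at their intersection.

row 2, column 1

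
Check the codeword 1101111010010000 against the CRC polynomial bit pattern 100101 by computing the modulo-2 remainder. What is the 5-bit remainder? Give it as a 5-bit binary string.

00100

Modulo-2 division of 1101111010010000 by 100101:
  pos 0: 110111 XOR 100101 = 010010
  pos 1: 100101 XOR 100101 = 000000
  pos 8: 100100 XOR 100101 = 000001
Remainder = 00100 (nonzero — an error is detected).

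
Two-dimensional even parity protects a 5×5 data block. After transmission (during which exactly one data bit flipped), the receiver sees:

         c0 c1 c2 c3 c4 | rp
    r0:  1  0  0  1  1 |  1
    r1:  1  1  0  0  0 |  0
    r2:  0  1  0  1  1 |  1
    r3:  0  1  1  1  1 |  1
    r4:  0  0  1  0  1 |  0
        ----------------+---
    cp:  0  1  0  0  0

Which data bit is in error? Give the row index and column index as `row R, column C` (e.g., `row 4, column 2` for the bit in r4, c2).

Recompute each row's even parity and compare to rp:
  r0: data parity 1, sent rp 1 → ok
  r1: data parity 0, sent rp 0 → ok
  r2: data parity 1, sent rp 1 → ok
  r3: data parity 0, sent rp 1 → mismatch
  r4: data parity 0, sent rp 0 → ok
Recompute each column's even parity and compare to cp:
  c0: data parity 0, sent cp 0 → ok
  c1: data parity 1, sent cp 1 → ok
  c2: data parity 0, sent cp 0 → ok
  c3: data parity 1, sent cp 0 → mismatch
  c4: data parity 0, sent cp 0 → ok
Exactly one row (r3) and one column (c3) fail → the flipped bit is at their intersection.

row 3, column 3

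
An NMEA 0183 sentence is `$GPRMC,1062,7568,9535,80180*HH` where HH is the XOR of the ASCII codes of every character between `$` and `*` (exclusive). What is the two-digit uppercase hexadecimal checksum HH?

XOR the ASCII codes of the payload characters:
  'G' = 0x47 → acc = 0x47
  'P' = 0x50 → acc = 0x17
  'R' = 0x52 → acc = 0x45
  'M' = 0x4D → acc = 0x08
  'C' = 0x43 → acc = 0x4B
  ',' = 0x2C → acc = 0x67
  '1' = 0x31 → acc = 0x56
  '0' = 0x30 → acc = 0x66
  '6' = 0x36 → acc = 0x50
  '2' = 0x32 → acc = 0x62
  ',' = 0x2C → acc = 0x4E
  '7' = 0x37 → acc = 0x79
  '5' = 0x35 → acc = 0x4C
  '6' = 0x36 → acc = 0x7A
  '8' = 0x38 → acc = 0x42
  ',' = 0x2C → acc = 0x6E
  '9' = 0x39 → acc = 0x57
  '5' = 0x35 → acc = 0x62
  '3' = 0x33 → acc = 0x51
  '5' = 0x35 → acc = 0x64
  ',' = 0x2C → acc = 0x48
  '8' = 0x38 → acc = 0x70
  '0' = 0x30 → acc = 0x40
  '1' = 0x31 → acc = 0x71
  '8' = 0x38 → acc = 0x49
  '0' = 0x30 → acc = 0x79
Checksum = 0x79.

79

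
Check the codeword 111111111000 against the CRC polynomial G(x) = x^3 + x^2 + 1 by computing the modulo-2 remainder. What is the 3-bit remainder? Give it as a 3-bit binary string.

010

Modulo-2 division of 111111111000 by 1101:
  pos 0: 1111 XOR 1101 = 0010
  pos 2: 1011 XOR 1101 = 0110
  pos 3: 1101 XOR 1101 = 0000
  pos 7: 1100 XOR 1101 = 0001
Remainder = 010 (nonzero — an error is detected).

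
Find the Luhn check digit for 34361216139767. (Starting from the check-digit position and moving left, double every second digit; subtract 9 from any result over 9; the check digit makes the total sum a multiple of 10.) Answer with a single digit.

Partial digits right→left: 7 6 7 9 3 1 6 1 2 1 6 3 4 3
Double every second digit counting from the check-digit position (so the 1st, 3rd, 5th, ... of the partial from the right).
  doubled (with −9 where >9): 5 5 6 3 4 3 8 → sum 34
  kept as-is: 6 9 1 1 1 3 3 → sum 24
Total = 34 + 24 = 58.
Check digit = (10 − (58 mod 10)) mod 10 = 2.

2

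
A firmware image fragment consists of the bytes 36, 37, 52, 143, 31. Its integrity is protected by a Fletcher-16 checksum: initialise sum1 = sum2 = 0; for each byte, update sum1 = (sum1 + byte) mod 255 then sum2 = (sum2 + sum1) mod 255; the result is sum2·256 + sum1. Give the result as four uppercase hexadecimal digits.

242C

Running sums (mod 255):
  after byte 0 (36): sum1=36, sum2=36
  after byte 1 (37): sum1=73, sum2=109
  after byte 2 (52): sum1=125, sum2=234
  after byte 3 (143): sum1=13, sum2=247
  after byte 4 (31): sum1=44, sum2=36
Checksum = sum2·256 + sum1 = 36·256 + 44 = 9260 = 0x242C.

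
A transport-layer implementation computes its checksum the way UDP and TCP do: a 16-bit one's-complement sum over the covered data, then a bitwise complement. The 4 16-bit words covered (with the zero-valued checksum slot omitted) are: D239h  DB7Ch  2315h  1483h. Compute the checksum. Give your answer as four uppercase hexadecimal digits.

1AB1

One's-complement addition (fold any carry out of bit 15 back into bit 0):
  0xD239 + 0xDB7C = 0x1ADB5 → wrap carry → 0xADB6
  0xADB6 + 0x2315 = 0x0D0CB
  0xD0CB + 0x1483 = 0x0E54E
One's-complement sum = 0xE54E.
Checksum = ~0xE54E & 0xFFFF = 0x1AB1.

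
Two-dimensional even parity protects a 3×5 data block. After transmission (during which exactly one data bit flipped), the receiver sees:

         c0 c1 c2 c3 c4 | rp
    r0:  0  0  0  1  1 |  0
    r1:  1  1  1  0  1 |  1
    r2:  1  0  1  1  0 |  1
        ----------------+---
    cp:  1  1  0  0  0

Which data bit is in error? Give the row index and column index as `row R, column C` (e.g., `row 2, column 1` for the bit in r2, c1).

Recompute each row's even parity and compare to rp:
  r0: data parity 0, sent rp 0 → ok
  r1: data parity 0, sent rp 1 → mismatch
  r2: data parity 1, sent rp 1 → ok
Recompute each column's even parity and compare to cp:
  c0: data parity 0, sent cp 1 → mismatch
  c1: data parity 1, sent cp 1 → ok
  c2: data parity 0, sent cp 0 → ok
  c3: data parity 0, sent cp 0 → ok
  c4: data parity 0, sent cp 0 → ok
Exactly one row (r1) and one column (c0) fail → the flipped bit is at their intersection.

row 1, column 0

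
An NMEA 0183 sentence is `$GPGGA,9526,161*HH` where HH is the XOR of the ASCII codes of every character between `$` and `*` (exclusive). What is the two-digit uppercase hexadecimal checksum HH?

XOR the ASCII codes of the payload characters:
  'G' = 0x47 → acc = 0x47
  'P' = 0x50 → acc = 0x17
  'G' = 0x47 → acc = 0x50
  'G' = 0x47 → acc = 0x17
  'A' = 0x41 → acc = 0x56
  ',' = 0x2C → acc = 0x7A
  '9' = 0x39 → acc = 0x43
  '5' = 0x35 → acc = 0x76
  '2' = 0x32 → acc = 0x44
  '6' = 0x36 → acc = 0x72
  ',' = 0x2C → acc = 0x5E
  '1' = 0x31 → acc = 0x6F
  '6' = 0x36 → acc = 0x59
  '1' = 0x31 → acc = 0x68
Checksum = 0x68.

68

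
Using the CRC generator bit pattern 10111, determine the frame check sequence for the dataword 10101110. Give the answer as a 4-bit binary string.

Append 4 zeros: 101011100000. Divide by 10111 (XOR where the leading bit is 1):
  pos 0: 10101 XOR 10111 = 00010
  pos 3: 10110 XOR 10111 = 00001
  pos 7: 10000 XOR 10111 = 00111
Remainder (last 4 bits) = 0111. This is the CRC / FCS.

0111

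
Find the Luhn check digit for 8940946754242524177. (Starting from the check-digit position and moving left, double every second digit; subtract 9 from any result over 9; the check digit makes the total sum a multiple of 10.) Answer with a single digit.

Partial digits right→left: 7 7 1 4 2 5 2 4 2 4 5 7 6 4 9 0 4 9 8
Double every second digit counting from the check-digit position (so the 1st, 3rd, 5th, ... of the partial from the right).
  doubled (with −9 where >9): 5 2 4 4 4 1 3 9 8 7 → sum 47
  kept as-is: 7 4 5 4 4 7 4 0 9 → sum 44
Total = 47 + 44 = 91.
Check digit = (10 − (91 mod 10)) mod 10 = 9.

9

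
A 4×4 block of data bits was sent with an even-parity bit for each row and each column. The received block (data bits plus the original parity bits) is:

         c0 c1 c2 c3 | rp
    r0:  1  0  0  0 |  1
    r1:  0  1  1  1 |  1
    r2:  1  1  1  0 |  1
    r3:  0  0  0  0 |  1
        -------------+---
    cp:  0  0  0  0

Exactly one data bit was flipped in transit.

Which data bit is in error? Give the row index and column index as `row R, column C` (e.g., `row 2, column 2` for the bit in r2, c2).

Recompute each row's even parity and compare to rp:
  r0: data parity 1, sent rp 1 → ok
  r1: data parity 1, sent rp 1 → ok
  r2: data parity 1, sent rp 1 → ok
  r3: data parity 0, sent rp 1 → mismatch
Recompute each column's even parity and compare to cp:
  c0: data parity 0, sent cp 0 → ok
  c1: data parity 0, sent cp 0 → ok
  c2: data parity 0, sent cp 0 → ok
  c3: data parity 1, sent cp 0 → mismatch
Exactly one row (r3) and one column (c3) fail → the flipped bit is at their intersection.

row 3, column 3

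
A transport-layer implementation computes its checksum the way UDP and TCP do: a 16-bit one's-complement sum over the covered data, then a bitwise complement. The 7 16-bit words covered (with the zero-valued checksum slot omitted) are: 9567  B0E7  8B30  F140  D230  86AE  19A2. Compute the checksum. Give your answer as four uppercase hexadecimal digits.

One's-complement addition (fold any carry out of bit 15 back into bit 0):
  0x9567 + 0xB0E7 = 0x1464E → wrap carry → 0x464F
  0x464F + 0x8B30 = 0x0D17F
  0xD17F + 0xF140 = 0x1C2BF → wrap carry → 0xC2C0
  0xC2C0 + 0xD230 = 0x194F0 → wrap carry → 0x94F1
  0x94F1 + 0x86AE = 0x11B9F → wrap carry → 0x1BA0
  0x1BA0 + 0x19A2 = 0x03542
One's-complement sum = 0x3542.
Checksum = ~0x3542 & 0xFFFF = 0xCABD.

CABD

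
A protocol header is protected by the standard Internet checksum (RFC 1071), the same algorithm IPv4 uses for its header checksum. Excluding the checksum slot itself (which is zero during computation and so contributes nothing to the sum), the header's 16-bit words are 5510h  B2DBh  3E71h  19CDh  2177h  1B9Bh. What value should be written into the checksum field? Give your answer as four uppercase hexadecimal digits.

One's-complement addition (fold any carry out of bit 15 back into bit 0):
  0x5510 + 0xB2DB = 0x107EB → wrap carry → 0x07EC
  0x07EC + 0x3E71 = 0x0465D
  0x465D + 0x19CD = 0x0602A
  0x602A + 0x2177 = 0x081A1
  0x81A1 + 0x1B9B = 0x09D3C
One's-complement sum = 0x9D3C.
Checksum = ~0x9D3C & 0xFFFF = 0x62C3.

62C3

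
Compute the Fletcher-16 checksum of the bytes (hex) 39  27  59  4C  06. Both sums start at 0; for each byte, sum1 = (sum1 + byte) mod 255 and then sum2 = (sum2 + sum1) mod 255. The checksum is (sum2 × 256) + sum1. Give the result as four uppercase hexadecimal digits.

650C

Running sums (mod 255):
  after byte 0 (39): sum1=57, sum2=57
  after byte 1 (27): sum1=96, sum2=153
  after byte 2 (59): sum1=185, sum2=83
  after byte 3 (4C): sum1=6, sum2=89
  after byte 4 (06): sum1=12, sum2=101
Checksum = sum2·256 + sum1 = 101·256 + 12 = 25868 = 0x650C.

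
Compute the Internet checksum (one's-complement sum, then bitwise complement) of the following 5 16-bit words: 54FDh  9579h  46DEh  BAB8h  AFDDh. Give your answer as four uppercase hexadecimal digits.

One's-complement addition (fold any carry out of bit 15 back into bit 0):
  0x54FD + 0x9579 = 0x0EA76
  0xEA76 + 0x46DE = 0x13154 → wrap carry → 0x3155
  0x3155 + 0xBAB8 = 0x0EC0D
  0xEC0D + 0xAFDD = 0x19BEA → wrap carry → 0x9BEB
One's-complement sum = 0x9BEB.
Checksum = ~0x9BEB & 0xFFFF = 0x6414.

6414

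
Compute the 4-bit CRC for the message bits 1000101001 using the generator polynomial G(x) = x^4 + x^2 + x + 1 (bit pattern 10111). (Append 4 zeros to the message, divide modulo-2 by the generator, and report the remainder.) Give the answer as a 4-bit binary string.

1001

Append 4 zeros: 10001010010000. Divide by 10111 (XOR where the leading bit is 1):
  pos 0: 10001 XOR 10111 = 00110
  pos 2: 11001 XOR 10111 = 01110
  pos 3: 11100 XOR 10111 = 01011
  pos 4: 10110 XOR 10111 = 00001
  pos 8: 11000 XOR 10111 = 01111
  pos 9: 11110 XOR 10111 = 01001
Remainder (last 4 bits) = 1001. This is the CRC / FCS.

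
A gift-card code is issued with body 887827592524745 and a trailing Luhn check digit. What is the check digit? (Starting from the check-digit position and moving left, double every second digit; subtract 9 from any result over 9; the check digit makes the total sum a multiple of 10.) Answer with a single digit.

4

Partial digits right→left: 5 4 7 4 2 5 2 9 5 7 2 8 7 8 8
Double every second digit counting from the check-digit position (so the 1st, 3rd, 5th, ... of the partial from the right).
  doubled (with −9 where >9): 1 5 4 4 1 4 5 7 → sum 31
  kept as-is: 4 4 5 9 7 8 8 → sum 45
Total = 31 + 45 = 76.
Check digit = (10 − (76 mod 10)) mod 10 = 4.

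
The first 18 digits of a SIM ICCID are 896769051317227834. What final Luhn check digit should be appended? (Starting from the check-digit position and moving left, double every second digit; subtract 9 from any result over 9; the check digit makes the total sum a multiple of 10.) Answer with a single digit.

2

Partial digits right→left: 4 3 8 7 2 2 7 1 3 1 5 0 9 6 7 6 9 8
Double every second digit counting from the check-digit position (so the 1st, 3rd, 5th, ... of the partial from the right).
  doubled (with −9 where >9): 8 7 4 5 6 1 9 5 9 → sum 54
  kept as-is: 3 7 2 1 1 0 6 6 8 → sum 34
Total = 54 + 34 = 88.
Check digit = (10 − (88 mod 10)) mod 10 = 2.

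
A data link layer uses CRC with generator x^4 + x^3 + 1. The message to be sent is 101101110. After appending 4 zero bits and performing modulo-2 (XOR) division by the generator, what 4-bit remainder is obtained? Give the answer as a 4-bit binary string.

1111

Append 4 zeros: 1011011100000. Divide by 11001 (XOR where the leading bit is 1):
  pos 0: 10110 XOR 11001 = 01111
  pos 1: 11111 XOR 11001 = 00110
  pos 3: 11011 XOR 11001 = 00010
  pos 6: 10000 XOR 11001 = 01001
  pos 7: 10010 XOR 11001 = 01011
  pos 8: 10110 XOR 11001 = 01111
Remainder (last 4 bits) = 1111. This is the CRC / FCS.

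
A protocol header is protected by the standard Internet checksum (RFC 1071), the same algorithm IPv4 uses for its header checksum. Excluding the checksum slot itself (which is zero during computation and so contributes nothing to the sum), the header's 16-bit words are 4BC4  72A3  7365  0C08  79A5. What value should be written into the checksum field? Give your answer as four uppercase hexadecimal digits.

One's-complement addition (fold any carry out of bit 15 back into bit 0):
  0x4BC4 + 0x72A3 = 0x0BE67
  0xBE67 + 0x7365 = 0x131CC → wrap carry → 0x31CD
  0x31CD + 0x0C08 = 0x03DD5
  0x3DD5 + 0x79A5 = 0x0B77A
One's-complement sum = 0xB77A.
Checksum = ~0xB77A & 0xFFFF = 0x4885.

4885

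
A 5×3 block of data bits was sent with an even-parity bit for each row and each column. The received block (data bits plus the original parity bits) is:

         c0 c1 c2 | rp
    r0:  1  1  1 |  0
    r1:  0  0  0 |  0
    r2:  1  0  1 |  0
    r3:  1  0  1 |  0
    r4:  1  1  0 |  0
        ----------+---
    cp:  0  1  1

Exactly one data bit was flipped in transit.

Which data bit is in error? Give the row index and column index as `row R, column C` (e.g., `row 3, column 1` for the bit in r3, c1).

Recompute each row's even parity and compare to rp:
  r0: data parity 1, sent rp 0 → mismatch
  r1: data parity 0, sent rp 0 → ok
  r2: data parity 0, sent rp 0 → ok
  r3: data parity 0, sent rp 0 → ok
  r4: data parity 0, sent rp 0 → ok
Recompute each column's even parity and compare to cp:
  c0: data parity 0, sent cp 0 → ok
  c1: data parity 0, sent cp 1 → mismatch
  c2: data parity 1, sent cp 1 → ok
Exactly one row (r0) and one column (c1) fail → the flipped bit is at their intersection.

row 0, column 1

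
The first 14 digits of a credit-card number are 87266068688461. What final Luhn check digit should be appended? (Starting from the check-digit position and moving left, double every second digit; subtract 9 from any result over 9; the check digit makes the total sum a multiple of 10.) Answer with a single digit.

Partial digits right→left: 1 6 4 8 8 6 8 6 0 6 6 2 7 8
Double every second digit counting from the check-digit position (so the 1st, 3rd, 5th, ... of the partial from the right).
  doubled (with −9 where >9): 2 8 7 7 0 3 5 → sum 32
  kept as-is: 6 8 6 6 6 2 8 → sum 42
Total = 32 + 42 = 74.
Check digit = (10 − (74 mod 10)) mod 10 = 6.

6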